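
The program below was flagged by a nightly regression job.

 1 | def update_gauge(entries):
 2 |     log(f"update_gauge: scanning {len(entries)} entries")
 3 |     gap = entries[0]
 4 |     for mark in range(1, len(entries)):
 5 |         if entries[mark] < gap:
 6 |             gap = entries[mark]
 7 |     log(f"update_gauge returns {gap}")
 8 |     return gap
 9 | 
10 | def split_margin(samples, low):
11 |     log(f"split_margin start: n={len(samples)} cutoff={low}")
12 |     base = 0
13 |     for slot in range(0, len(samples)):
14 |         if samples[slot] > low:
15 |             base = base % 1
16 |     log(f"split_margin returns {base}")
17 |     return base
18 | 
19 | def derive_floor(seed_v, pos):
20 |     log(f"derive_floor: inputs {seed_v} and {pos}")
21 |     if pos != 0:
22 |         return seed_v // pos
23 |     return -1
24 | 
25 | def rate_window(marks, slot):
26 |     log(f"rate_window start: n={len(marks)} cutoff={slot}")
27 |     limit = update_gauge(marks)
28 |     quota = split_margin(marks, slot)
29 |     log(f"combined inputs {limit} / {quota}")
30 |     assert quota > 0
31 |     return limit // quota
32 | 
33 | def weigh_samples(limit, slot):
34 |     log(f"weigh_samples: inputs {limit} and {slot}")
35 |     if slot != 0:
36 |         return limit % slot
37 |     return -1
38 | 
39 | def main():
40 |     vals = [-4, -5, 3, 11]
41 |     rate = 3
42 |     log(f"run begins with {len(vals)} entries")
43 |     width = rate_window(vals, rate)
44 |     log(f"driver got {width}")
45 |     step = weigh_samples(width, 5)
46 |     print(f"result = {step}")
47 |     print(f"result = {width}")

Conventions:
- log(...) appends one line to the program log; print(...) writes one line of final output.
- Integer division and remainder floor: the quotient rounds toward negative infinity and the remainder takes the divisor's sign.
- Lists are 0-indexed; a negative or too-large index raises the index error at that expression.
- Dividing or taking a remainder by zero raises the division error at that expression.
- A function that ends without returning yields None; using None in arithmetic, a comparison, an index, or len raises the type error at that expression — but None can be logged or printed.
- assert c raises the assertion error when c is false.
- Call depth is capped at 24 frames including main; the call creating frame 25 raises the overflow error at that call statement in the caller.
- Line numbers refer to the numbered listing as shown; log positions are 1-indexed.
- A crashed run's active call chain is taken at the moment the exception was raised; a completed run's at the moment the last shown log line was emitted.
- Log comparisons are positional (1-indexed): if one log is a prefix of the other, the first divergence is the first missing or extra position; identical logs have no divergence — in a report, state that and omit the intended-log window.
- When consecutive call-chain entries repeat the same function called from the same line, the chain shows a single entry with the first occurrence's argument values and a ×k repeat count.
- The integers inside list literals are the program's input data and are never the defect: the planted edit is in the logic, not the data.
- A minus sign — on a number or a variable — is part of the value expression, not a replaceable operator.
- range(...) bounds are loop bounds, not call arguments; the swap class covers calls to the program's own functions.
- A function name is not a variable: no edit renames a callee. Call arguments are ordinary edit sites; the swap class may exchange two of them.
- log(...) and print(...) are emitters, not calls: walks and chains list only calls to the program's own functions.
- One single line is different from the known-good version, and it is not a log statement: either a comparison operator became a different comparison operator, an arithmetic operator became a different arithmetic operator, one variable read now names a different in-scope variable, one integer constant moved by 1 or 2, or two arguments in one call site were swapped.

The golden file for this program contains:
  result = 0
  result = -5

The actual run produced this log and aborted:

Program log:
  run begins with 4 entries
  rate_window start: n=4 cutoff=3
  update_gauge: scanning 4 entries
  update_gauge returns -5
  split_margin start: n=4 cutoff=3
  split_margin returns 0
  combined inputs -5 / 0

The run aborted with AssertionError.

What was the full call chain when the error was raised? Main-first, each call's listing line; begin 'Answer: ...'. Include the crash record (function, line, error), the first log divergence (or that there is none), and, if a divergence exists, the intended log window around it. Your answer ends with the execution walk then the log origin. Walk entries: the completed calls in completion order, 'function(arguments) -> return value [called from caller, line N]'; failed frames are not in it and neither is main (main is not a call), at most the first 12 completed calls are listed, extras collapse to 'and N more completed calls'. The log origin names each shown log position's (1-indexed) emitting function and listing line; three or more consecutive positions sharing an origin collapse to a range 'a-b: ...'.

Answer: main -> rate_window (called at line 43).
The tell: The log first diverges at position 6: the faulty run prints 'split_margin returns 0' where the working version prints 'split_margin returns 1'.
Crash: rate_window, line 30, AssertionError.
First divergence: position 6; shown 'split_margin returns 0' vs intended 'split_margin returns 1'.
Intended log window:
  4: update_gauge returns -5
  5: split_margin start: n=4 cutoff=3
  6: split_margin returns 1
  7: combined inputs -5 / 1
Execution walk:
  update_gauge([-4, -5, 3, 11]) -> -5  [called from rate_window, line 27]
  split_margin([-4, -5, 3, 11], 3) -> 0  [called from rate_window, line 28]
Origin of each log line:
  1: from main, line 42
  2: from rate_window, line 26
  3: from update_gauge, line 2
  4: from update_gauge, line 7
  5: from split_margin, line 11
  6: from split_margin, line 16
  7: from rate_window, line 29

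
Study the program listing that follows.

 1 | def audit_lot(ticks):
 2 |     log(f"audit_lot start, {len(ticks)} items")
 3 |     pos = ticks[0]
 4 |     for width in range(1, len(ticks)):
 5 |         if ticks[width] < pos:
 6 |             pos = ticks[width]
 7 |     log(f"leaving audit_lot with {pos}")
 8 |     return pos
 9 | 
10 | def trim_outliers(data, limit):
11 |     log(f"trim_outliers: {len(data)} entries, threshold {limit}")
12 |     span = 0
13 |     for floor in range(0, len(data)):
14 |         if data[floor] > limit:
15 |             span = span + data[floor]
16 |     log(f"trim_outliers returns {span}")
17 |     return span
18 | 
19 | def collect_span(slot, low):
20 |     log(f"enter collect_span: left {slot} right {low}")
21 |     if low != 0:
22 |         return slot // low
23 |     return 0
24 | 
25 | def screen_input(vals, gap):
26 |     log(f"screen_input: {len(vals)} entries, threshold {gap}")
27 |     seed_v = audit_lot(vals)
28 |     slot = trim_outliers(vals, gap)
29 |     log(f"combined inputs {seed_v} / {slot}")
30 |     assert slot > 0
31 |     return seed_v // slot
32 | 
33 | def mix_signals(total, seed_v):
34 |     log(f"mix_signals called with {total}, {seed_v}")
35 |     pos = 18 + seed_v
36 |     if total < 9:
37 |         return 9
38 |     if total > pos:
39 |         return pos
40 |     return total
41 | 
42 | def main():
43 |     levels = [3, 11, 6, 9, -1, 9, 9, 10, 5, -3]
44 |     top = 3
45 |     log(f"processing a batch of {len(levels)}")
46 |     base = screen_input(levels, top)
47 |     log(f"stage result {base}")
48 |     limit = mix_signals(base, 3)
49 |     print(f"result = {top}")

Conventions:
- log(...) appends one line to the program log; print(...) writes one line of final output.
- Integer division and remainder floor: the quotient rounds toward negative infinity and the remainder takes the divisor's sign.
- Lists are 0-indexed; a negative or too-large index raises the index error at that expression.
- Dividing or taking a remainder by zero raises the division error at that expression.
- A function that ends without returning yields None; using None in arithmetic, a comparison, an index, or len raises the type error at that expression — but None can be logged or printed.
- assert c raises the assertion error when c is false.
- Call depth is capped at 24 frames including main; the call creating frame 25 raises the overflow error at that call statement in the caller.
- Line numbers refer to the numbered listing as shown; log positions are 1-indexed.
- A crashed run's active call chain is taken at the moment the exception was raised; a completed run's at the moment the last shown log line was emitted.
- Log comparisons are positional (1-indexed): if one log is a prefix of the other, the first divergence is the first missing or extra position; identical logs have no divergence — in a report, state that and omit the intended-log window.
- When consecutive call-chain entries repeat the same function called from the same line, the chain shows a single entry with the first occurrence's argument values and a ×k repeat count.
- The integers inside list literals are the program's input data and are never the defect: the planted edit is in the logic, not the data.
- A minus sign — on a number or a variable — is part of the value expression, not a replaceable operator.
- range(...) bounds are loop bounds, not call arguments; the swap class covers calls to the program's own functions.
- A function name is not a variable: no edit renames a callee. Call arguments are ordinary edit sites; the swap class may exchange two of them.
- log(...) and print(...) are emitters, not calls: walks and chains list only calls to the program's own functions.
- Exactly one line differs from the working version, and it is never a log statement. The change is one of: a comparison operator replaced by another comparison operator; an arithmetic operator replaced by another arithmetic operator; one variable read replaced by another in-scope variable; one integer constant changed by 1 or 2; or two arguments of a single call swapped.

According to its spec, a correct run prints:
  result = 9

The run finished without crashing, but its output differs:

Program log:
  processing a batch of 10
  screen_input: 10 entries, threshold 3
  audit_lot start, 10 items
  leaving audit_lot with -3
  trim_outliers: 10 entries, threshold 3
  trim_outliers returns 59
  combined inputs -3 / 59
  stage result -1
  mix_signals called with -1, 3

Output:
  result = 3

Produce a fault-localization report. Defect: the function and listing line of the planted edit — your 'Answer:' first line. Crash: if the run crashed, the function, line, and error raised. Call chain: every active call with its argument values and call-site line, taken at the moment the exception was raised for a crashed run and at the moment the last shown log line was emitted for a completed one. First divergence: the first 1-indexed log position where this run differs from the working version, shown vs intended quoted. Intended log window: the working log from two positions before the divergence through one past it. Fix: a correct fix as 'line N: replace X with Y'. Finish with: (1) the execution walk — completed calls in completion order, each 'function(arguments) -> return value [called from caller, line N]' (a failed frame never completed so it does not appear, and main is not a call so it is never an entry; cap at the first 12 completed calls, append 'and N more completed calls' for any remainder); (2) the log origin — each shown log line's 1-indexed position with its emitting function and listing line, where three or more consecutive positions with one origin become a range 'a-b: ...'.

Answer: the defect is in main at line 49.
The tell: The two runs log identically and part ways only at the printed values.
Call chain: main -> mix_signals(-1, 3) (called at line 48).
First divergence: none — the logs agree in full.
Execution walk:
  audit_lot([3, 11, 6, 9, -1, 9, 9, 10, 5, -3]) -> -3  [called from screen_input, line 27]
  trim_outliers([3, 11, 6, 9, -1, 9, 9, 10, 5, -3], 3) -> 59  [called from screen_input, line 28]
  screen_input([3, 11, 6, 9, -1, 9, 9, 10, 5, -3], 3) -> -1  [called from main, line 46]
  mix_signals(-1, 3) -> 9  [called from main, line 48]
Origin of each log line:
  1: from main, line 45
  2: from screen_input, line 26
  3: from audit_lot, line 2
  4: from audit_lot, line 7
  5: from trim_outliers, line 11
  6: from trim_outliers, line 16
  7: from screen_input, line 29
  8: from main, line 47
  9: from mix_signals, line 34
A correct fix: line 49: replace `top` with `limit`.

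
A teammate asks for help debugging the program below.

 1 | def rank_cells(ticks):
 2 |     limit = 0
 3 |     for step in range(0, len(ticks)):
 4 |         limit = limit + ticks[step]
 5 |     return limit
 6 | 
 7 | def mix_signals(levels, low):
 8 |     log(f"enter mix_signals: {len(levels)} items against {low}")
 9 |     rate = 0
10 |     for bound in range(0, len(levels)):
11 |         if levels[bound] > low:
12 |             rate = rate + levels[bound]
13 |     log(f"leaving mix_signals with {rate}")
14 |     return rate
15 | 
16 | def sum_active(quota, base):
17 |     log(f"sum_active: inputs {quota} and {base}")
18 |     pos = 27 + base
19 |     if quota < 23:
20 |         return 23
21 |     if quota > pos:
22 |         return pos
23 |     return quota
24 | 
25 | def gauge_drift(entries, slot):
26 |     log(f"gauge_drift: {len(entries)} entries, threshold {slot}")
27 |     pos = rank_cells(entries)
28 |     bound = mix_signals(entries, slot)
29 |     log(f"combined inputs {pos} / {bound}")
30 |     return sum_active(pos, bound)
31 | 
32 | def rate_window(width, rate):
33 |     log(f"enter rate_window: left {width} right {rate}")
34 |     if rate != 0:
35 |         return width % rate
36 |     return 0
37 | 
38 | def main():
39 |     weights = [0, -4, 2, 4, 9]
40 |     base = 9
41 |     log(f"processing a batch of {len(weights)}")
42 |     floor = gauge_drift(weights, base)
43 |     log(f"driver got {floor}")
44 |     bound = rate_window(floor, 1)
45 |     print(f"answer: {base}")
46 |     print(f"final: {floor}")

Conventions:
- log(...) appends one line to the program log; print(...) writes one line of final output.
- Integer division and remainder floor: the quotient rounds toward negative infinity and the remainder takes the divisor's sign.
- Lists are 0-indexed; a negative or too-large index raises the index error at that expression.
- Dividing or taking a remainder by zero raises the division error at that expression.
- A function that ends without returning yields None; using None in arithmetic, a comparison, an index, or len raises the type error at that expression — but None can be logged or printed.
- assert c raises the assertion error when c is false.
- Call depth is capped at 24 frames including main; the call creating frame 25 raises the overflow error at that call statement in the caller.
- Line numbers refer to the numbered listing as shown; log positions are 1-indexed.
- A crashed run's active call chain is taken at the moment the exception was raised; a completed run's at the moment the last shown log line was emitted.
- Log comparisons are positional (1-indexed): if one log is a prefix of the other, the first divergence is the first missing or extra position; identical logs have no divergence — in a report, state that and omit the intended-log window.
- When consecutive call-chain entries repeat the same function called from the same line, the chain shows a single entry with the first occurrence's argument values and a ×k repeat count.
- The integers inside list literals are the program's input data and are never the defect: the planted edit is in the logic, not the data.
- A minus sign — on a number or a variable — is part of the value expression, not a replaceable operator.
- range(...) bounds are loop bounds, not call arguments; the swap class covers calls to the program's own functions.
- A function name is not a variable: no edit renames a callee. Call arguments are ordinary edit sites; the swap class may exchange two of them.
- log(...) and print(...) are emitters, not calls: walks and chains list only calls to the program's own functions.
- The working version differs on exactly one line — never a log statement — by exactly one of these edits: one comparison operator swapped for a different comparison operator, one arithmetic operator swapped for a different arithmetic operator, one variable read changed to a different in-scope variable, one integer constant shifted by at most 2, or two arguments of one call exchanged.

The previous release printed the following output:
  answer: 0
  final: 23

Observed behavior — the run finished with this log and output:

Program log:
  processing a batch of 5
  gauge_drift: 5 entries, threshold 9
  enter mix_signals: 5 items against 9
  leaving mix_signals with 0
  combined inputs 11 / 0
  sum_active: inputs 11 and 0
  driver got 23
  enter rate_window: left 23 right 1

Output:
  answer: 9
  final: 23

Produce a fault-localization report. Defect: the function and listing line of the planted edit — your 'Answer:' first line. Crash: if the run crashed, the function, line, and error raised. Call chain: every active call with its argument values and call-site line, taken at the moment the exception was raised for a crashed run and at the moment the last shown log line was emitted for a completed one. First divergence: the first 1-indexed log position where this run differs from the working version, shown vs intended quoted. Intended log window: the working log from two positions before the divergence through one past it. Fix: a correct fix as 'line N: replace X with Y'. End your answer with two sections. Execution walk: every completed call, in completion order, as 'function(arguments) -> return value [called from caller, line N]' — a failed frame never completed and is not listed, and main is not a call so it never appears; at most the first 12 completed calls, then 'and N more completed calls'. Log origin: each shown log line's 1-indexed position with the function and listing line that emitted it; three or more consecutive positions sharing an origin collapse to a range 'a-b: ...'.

Answer: the defect is in main at line 45.
The tell: Log streams are identical — the defect surfaces only in the printed output.
Call chain: main -> rate_window(23, 1) (called at line 44).
First divergence: none (the log streams are identical).
Execution walk:
  rank_cells([0, -4, 2, 4, 9]) -> 11  [called from gauge_drift, line 27]
  mix_signals([0, -4, 2, 4, 9], 9) -> 0  [called from gauge_drift, line 28]
  sum_active(11, 0) -> 23  [called from gauge_drift, line 30]
  gauge_drift([0, -4, 2, 4, 9], 9) -> 23  [called from main, line 42]
  rate_window(23, 1) -> 0  [called from main, line 44]
Log line origins:
  1: emitted by main (line 41)
  2: emitted by gauge_drift (line 26)
  3: emitted by mix_signals (line 8)
  4: emitted by mix_signals (line 13)
  5: emitted by gauge_drift (line 29)
  6: emitted by sum_active (line 17)
  7: emitted by main (line 43)
  8: emitted by rate_window (line 33)
A correct fix: line 45: replace `base` with `bound`.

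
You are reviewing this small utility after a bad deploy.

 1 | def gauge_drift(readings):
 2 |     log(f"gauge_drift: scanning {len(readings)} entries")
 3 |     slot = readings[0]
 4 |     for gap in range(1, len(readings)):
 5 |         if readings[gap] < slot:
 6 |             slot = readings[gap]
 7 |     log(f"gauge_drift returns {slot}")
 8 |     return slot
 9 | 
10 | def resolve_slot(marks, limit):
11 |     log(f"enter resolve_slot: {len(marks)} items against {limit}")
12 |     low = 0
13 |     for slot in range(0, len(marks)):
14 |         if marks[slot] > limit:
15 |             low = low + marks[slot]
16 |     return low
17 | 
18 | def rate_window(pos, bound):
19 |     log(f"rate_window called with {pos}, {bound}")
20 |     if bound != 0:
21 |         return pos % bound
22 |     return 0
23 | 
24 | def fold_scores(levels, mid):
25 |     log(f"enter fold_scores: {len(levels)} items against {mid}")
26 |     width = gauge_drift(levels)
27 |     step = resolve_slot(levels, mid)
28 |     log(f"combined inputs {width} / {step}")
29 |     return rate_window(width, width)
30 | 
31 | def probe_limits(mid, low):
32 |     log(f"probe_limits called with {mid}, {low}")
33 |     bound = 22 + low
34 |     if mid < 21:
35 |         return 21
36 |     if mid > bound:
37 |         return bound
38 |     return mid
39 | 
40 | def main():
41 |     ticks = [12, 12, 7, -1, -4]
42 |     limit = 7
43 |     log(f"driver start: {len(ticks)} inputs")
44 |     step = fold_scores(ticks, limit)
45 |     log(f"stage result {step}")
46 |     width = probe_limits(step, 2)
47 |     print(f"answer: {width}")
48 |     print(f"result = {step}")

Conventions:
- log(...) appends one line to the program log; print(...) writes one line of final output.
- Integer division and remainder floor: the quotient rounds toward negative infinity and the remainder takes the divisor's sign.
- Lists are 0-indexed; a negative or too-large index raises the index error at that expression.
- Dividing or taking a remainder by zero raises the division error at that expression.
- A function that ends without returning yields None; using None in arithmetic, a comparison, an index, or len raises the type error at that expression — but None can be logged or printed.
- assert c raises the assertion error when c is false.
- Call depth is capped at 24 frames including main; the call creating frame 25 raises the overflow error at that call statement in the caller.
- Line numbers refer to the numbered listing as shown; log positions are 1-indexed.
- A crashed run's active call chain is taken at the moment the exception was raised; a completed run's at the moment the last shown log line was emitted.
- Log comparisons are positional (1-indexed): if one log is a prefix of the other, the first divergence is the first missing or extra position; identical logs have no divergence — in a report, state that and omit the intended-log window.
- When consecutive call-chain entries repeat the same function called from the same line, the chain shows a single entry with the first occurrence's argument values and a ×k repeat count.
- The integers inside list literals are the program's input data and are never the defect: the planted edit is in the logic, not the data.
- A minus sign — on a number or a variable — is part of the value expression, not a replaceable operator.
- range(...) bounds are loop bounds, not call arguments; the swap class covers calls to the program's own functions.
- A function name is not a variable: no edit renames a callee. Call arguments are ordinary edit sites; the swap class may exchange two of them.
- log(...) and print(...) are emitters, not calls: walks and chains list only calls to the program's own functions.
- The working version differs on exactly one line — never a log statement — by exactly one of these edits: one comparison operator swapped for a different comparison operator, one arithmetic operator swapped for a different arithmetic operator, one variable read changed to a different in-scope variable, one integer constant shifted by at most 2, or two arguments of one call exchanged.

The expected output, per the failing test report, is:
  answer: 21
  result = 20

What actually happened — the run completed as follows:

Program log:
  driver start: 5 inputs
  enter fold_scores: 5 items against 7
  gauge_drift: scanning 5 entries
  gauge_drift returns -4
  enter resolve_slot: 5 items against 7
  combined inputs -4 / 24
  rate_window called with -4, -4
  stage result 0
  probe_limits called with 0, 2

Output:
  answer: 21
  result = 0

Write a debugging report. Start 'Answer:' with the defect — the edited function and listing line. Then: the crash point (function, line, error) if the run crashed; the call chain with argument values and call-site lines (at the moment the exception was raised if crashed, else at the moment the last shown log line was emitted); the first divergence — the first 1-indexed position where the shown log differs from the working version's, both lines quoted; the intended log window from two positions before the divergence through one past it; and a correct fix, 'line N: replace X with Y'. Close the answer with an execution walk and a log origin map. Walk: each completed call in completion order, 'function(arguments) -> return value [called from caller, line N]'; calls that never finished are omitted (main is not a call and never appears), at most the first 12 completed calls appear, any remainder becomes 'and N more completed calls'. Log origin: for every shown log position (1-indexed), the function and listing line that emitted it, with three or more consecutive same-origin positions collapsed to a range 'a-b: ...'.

Answer: the defect is in fold_scores at line 29.
The tell: The earliest visible damage is log position 7 — 'rate_window called with -4, -4' rather than the intended 'rate_window called with -4, 24'.
Call chain: main -> probe_limits(0, 2) (called at line 46).
First divergence: position 7 — the shown line 'rate_window called with -4, -4' should read 'rate_window called with -4, 24'.
Intended log window:
  5: enter resolve_slot: 5 items against 7
  6: combined inputs -4 / 24
  7: rate_window called with -4, 24
  8: stage result 20
Execution walk:
  gauge_drift([12, 12, 7, -1, -4]) -> -4  [called from fold_scores, line 26]
  resolve_slot([12, 12, 7, -1, -4], 7) -> 24  [called from fold_scores, line 27]
  rate_window(-4, -4) -> 0  [called from fold_scores, line 29]
  fold_scores([12, 12, 7, -1, -4], 7) -> 0  [called from main, line 44]
  probe_limits(0, 2) -> 21  [called from main, line 46]
Origin of each log line:
  1: logged in main at line 43
  2: logged in fold_scores at line 25
  3: logged in gauge_drift at line 2
  4: logged in gauge_drift at line 7
  5: logged in resolve_slot at line 11
  6: logged in fold_scores at line 28
  7: logged in rate_window at line 19
  8: logged in main at line 45
  9: logged in probe_limits at line 32
A correct fix: line 29: replace `rate_window(width, width)` with `rate_window(width, step)`.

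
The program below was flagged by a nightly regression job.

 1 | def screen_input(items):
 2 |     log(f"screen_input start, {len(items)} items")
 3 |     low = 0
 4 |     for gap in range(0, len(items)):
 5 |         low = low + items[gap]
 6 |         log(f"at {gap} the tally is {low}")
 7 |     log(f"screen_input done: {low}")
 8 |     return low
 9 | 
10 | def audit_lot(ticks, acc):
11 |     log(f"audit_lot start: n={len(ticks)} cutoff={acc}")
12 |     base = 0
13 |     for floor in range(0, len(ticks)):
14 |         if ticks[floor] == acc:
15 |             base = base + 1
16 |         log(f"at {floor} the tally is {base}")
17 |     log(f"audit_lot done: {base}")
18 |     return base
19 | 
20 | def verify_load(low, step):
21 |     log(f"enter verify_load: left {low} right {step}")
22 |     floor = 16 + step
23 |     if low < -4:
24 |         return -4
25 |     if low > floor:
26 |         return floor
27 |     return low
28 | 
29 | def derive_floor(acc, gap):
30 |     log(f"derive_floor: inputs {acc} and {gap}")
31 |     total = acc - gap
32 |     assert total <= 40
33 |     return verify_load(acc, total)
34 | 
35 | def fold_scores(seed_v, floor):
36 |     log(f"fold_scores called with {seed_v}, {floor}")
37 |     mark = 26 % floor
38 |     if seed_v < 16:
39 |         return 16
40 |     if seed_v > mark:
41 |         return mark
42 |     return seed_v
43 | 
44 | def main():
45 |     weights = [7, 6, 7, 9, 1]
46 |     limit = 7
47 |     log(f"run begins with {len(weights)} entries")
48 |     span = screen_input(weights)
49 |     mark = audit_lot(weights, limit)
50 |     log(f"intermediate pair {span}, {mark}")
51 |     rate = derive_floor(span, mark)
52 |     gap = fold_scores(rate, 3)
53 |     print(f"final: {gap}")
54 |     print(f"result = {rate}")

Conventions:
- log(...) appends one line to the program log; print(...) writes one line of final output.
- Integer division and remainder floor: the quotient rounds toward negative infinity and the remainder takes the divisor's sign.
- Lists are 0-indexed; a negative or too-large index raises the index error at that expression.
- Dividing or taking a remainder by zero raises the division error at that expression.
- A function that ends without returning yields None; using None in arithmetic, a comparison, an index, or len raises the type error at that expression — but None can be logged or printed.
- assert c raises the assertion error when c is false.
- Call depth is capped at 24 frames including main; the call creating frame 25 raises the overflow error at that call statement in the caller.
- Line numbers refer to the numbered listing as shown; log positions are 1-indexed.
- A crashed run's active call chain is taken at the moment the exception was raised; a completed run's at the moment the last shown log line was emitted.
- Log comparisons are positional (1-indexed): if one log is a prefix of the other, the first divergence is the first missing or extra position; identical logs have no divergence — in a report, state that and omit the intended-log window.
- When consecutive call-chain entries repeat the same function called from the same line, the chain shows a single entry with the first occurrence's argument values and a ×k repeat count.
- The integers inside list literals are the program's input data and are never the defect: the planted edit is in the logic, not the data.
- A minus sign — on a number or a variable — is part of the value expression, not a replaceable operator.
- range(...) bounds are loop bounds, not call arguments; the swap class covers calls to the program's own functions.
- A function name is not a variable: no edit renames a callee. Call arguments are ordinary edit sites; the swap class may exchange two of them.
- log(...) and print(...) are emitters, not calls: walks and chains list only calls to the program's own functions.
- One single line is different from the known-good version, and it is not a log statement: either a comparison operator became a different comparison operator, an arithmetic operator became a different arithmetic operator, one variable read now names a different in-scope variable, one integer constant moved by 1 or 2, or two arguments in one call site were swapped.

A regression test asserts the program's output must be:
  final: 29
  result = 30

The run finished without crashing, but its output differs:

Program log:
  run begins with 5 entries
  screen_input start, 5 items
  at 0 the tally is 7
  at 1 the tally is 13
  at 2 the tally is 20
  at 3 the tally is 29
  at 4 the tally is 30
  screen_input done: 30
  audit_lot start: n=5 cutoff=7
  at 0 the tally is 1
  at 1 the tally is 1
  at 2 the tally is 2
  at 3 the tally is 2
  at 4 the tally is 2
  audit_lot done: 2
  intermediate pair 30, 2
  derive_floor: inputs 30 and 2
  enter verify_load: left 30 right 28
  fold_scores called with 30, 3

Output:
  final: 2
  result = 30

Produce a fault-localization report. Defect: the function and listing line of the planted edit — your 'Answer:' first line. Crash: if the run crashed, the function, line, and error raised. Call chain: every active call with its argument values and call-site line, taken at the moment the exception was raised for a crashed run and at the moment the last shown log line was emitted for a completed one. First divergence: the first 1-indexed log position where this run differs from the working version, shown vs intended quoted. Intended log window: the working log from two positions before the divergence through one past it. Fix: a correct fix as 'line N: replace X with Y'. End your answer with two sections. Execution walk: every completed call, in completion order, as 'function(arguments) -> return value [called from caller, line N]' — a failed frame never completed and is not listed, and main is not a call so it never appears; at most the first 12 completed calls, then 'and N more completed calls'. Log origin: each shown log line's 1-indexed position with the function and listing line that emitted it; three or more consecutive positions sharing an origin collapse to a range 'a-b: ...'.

Answer: the defect is in fold_scores at line 37.
The tell: Every logged value matches the working version; the printed result is what differs.
Call chain: main -> fold_scores(30, 3) (called at line 52).
First divergence: none — the logs agree in full.
Execution walk:
  screen_input([7, 6, 7, 9, 1]) -> 30  [called from main, line 48]
  audit_lot([7, 6, 7, 9, 1], 7) -> 2  [called from main, line 49]
  verify_load(30, 28) -> 30  [called from derive_floor, line 33]
  derive_floor(30, 2) -> 30  [called from main, line 51]
  fold_scores(30, 3) -> 2  [called from main, line 52]
Log origin:
  1: from main, line 47
  2: from screen_input, line 2
  3-7: from screen_input, line 6
  8: from screen_input, line 7
  9: from audit_lot, line 11
  10-14: from audit_lot, line 16
  15: from audit_lot, line 17
  16: from main, line 50
  17: from derive_floor, line 30
  18: from verify_load, line 21
  19: from fold_scores, line 36
A correct fix: line 37: replace `%` with `+`.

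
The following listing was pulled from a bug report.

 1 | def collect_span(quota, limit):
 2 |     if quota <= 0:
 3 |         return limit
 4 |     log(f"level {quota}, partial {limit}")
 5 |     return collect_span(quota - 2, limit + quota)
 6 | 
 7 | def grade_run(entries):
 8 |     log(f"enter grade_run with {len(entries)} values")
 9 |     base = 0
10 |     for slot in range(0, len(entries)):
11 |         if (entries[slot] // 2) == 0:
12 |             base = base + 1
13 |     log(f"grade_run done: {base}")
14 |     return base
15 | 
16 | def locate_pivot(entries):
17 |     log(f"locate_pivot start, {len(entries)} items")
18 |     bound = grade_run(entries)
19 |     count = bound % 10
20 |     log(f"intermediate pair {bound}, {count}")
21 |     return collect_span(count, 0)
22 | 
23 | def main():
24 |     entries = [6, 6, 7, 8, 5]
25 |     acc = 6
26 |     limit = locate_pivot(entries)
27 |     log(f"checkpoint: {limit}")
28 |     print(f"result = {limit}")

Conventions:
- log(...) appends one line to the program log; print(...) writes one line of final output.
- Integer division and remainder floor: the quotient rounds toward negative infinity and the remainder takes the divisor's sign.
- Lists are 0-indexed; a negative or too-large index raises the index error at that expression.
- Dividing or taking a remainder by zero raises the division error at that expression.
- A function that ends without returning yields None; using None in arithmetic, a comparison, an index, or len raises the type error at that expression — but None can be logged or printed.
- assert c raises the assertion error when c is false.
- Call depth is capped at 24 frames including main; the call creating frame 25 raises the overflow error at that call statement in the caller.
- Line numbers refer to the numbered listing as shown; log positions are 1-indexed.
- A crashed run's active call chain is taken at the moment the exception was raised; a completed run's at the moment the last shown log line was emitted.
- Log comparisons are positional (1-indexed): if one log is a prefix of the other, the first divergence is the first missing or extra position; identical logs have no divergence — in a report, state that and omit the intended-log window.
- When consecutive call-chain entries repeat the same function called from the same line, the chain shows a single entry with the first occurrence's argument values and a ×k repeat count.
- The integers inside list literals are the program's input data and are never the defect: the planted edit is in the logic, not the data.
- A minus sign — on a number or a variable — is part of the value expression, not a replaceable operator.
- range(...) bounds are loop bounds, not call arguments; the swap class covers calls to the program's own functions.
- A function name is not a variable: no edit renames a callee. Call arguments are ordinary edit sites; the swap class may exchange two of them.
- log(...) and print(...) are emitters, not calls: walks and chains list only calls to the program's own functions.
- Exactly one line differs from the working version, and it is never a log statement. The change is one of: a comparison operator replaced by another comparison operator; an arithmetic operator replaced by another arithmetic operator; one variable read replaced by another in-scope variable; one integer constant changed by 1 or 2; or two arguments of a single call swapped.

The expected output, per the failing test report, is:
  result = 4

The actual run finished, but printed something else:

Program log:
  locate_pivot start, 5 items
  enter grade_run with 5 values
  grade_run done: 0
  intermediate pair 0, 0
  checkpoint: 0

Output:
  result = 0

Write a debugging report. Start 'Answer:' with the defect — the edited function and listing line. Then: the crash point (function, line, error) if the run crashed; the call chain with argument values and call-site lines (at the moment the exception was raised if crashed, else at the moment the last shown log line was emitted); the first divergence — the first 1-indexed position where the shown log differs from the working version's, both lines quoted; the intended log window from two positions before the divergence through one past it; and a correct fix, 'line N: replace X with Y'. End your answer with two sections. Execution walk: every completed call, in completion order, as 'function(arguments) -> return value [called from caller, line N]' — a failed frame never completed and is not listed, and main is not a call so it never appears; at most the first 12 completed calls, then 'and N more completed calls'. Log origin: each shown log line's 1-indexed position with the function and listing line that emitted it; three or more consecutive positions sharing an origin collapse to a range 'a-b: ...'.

Answer: the defect is in grade_run at line 11.
The tell: The earliest visible damage is log position 3 — 'grade_run done: 0' rather than the intended 'grade_run done: 3'.
Call chain: main.
First divergence: position 3 — the shown line 'grade_run done: 0' should read 'grade_run done: 3'.
Intended log window:
  1: locate_pivot start, 5 items
  2: enter grade_run with 5 values
  3: grade_run done: 3
  4: intermediate pair 3, 3
Execution walk:
  grade_run([6, 6, 7, 8, 5]) -> 0  [called from locate_pivot, line 18]
  collect_span(0, 0) -> 0  [called from locate_pivot, line 21]
  locate_pivot([6, 6, 7, 8, 5]) -> 0  [called from main, line 26]
Origin of each log line:
  1: from locate_pivot, line 17
  2: from grade_run, line 8
  3: from grade_run, line 13
  4: from locate_pivot, line 20
  5: from main, line 27
A correct fix: line 11: replace `//` with `%`.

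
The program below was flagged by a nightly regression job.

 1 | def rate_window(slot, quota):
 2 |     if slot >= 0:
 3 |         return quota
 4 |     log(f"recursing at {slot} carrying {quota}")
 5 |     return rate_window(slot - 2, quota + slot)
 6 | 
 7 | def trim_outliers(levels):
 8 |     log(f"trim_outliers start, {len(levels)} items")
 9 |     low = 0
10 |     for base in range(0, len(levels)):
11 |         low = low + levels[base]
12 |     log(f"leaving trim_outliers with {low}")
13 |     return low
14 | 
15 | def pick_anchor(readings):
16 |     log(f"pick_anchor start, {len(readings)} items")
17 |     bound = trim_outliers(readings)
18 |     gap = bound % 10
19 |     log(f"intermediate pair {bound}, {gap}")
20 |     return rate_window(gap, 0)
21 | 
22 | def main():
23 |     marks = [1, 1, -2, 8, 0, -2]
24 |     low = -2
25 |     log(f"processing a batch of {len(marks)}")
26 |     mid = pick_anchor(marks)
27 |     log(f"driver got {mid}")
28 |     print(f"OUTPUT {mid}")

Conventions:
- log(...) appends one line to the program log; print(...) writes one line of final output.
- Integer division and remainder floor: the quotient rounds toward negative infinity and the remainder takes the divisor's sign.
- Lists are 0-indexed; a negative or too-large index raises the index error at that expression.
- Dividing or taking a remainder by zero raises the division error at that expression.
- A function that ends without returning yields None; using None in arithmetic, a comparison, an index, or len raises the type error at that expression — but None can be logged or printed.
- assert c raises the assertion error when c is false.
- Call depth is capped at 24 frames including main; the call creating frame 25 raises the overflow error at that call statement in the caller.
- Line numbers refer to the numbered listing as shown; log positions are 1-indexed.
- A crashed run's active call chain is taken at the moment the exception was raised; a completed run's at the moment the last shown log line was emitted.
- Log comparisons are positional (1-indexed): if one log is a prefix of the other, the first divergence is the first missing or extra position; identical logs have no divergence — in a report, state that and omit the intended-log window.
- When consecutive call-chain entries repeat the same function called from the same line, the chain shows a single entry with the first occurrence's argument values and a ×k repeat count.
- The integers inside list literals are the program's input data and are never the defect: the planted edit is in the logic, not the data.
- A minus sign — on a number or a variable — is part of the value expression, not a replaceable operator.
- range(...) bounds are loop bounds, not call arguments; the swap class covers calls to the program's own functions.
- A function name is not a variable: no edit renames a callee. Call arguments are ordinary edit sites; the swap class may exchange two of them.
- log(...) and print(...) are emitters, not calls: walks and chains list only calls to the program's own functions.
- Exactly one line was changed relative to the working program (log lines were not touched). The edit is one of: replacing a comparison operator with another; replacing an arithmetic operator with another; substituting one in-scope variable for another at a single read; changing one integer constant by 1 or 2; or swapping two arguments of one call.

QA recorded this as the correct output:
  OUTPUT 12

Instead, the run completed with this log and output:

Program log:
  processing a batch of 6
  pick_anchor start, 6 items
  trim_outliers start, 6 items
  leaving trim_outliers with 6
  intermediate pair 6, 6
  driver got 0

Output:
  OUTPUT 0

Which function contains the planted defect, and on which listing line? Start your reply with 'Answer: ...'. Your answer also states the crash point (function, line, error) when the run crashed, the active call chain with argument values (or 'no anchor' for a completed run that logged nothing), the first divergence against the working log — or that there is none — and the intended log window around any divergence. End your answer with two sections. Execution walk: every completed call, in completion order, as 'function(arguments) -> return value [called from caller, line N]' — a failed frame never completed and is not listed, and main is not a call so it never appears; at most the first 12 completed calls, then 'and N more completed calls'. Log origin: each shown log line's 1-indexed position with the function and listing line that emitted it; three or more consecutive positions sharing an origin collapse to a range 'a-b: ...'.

Answer: the defect is in rate_window at line 2.
Core observation: Log line 6 is where behavior first shows: 'driver got 0' appears instead of 'recursing at 6 carrying 0'.
Call chain: main.
First divergence: position 6; shown 'driver got 0' vs intended 'recursing at 6 carrying 0'.
Intended log window:
  4: leaving trim_outliers with 6
  5: intermediate pair 6, 6
  6: recursing at 6 carrying 0
  7: recursing at 4 carrying 6
Execution walk:
  trim_outliers([1, 1, -2, 8, 0, -2]) -> 6  [called from pick_anchor, line 17]
  rate_window(6, 0) -> 0  [called from pick_anchor, line 20]
  pick_anchor([1, 1, -2, 8, 0, -2]) -> 0  [called from main, line 26]
Log origins:
  1: emitted by main (line 25)
  2: emitted by pick_anchor (line 16)
  3: emitted by trim_outliers (line 8)
  4: emitted by trim_outliers (line 12)
  5: emitted by pick_anchor (line 19)
  6: emitted by main (line 27)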